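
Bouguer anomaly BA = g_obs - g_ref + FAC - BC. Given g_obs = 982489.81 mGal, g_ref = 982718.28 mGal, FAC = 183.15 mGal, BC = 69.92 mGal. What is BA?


BA = g_obs - g_ref + FAC - BC
= 982489.81 - 982718.28 + 183.15 - 69.92
= -115.24 mGal

-115.24


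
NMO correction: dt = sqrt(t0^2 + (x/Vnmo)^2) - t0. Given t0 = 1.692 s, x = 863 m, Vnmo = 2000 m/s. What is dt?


x/Vnmo = 863/2000 = 0.4315
(x/Vnmo)^2 = 0.186192
t0^2 = 2.862864
sqrt(2.862864 + 0.186192) = 1.746155
dt = 1.746155 - 1.692 = 0.054155

0.054155


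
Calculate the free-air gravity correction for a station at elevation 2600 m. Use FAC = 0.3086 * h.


FAC = 0.3086 * h
= 0.3086 * 2600
= 802.36 mGal

802.36


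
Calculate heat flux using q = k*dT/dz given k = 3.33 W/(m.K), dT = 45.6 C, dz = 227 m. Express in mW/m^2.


q = k * dT / dz * 1000
= 3.33 * 45.6 / 227 * 1000
= 0.668934 * 1000
= 668.9339 mW/m^2

668.9339


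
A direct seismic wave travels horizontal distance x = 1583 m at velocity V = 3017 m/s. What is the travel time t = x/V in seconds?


t = x / V
= 1583 / 3017
= 0.5247 s

0.5247


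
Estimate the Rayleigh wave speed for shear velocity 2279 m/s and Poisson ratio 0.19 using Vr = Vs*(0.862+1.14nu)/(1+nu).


Numerator factor = 0.862 + 1.14*0.19 = 1.0786
Denominator = 1 + 0.19 = 1.19
Vr = 2279 * 1.0786 / 1.19 = 2065.65 m/s

2065.65


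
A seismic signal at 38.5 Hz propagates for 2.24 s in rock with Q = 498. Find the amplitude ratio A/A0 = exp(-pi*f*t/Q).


pi*f*t/Q = pi*38.5*2.24/498 = 0.544038
A/A0 = exp(-0.544038) = 0.5804

0.5804


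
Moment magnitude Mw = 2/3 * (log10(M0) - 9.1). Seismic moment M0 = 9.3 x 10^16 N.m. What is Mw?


log10(M0) = log10(9.3 x 10^16) = 16.9685
Mw = 2/3 * (16.9685 - 9.1)
= 2/3 * 7.8685
= 5.25

5.25


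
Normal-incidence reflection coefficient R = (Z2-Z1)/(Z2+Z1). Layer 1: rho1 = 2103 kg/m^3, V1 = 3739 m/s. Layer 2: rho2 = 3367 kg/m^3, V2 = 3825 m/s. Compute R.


Z1 = 2103 * 3739 = 7863117
Z2 = 3367 * 3825 = 12878775
R = (12878775 - 7863117) / (12878775 + 7863117) = 5015658 / 20741892 = 0.2418

0.2418


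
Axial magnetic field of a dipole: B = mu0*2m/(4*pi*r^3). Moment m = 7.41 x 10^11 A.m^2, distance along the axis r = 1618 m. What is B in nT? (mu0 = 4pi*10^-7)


m = 7.41 x 10^11 = 741000000000 A.m^2
2m = 1482000000000 A.m^2
r^3 = 1618^3 = 4235801032
B = (4pi*10^-7) * 1482000000000 / (4*pi * 4235801032) * 1e9
= 1862336.125048 / 53228645616.8 * 1e9
= 34987.4791 nT

34987.4791


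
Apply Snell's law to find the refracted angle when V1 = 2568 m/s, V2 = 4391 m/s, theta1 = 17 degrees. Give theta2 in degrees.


sin(theta1) = sin(17 deg) = 0.292372
sin(theta2) = V2/V1 * sin(theta1) = 4391/2568 * 0.292372 = 0.499924
theta2 = arcsin(0.499924) = 29.995 degrees

29.995


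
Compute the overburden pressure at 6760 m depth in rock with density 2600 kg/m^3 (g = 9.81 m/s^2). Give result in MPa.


P = rho * g * z / 1e6
= 2600 * 9.81 * 6760 / 1e6
= 172420560.0 / 1e6
= 172.4206 MPa

172.4206


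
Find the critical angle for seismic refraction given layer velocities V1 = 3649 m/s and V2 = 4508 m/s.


V1/V2 = 3649/4508 = 0.80945
theta_c = arcsin(0.80945) = 54.0422 degrees

54.0422


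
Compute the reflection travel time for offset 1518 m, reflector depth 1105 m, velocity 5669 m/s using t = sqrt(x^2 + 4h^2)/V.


x^2 + 4h^2 = 1518^2 + 4*1105^2 = 2304324 + 4884100 = 7188424
sqrt(7188424) = 2681.1236
t = 2681.1236 / 5669 = 0.4729 s

0.4729


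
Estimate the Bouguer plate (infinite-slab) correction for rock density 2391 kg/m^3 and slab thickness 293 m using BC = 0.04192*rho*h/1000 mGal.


BC = 0.04192 * rho * h / 1000
= 0.04192 * 2391 * 293 / 1000
= 29.3676 mGal

29.3676


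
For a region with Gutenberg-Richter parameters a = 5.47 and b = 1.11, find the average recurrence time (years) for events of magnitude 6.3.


log10(N) = 5.47 - 1.11*6.3 = -1.523
N = 10^-1.523 = 0.029992
T = 1/N = 1/0.029992 = 33.3426 years

33.3426


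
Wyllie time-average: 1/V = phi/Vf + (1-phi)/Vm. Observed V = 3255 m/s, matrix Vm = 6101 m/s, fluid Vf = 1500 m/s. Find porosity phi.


1/V - 1/Vm = 1/3255 - 1/6101 = 0.00014331
1/Vf - 1/Vm = 1/1500 - 1/6101 = 0.00050276
phi = 0.00014331 / 0.00050276 = 0.2851

0.2851


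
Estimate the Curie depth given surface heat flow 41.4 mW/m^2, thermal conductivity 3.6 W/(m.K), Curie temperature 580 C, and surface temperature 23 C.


T_Curie - T_surf = 580 - 23 = 557 C
Convert q to W/m^2: 41.4 mW/m^2 = 0.0414 W/m^2
d = 557 * 3.6 / 0.0414 = 48434.78 m

48434.78


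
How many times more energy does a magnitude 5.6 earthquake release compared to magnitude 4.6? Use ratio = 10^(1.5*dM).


M2 - M1 = 5.6 - 4.6 = 1.0
1.5 * 1.0 = 1.5
ratio = 10^1.5 = 31.62

31.62


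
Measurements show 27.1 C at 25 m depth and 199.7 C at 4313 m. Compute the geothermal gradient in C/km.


dT = 199.7 - 27.1 = 172.6 C
dz = 4313 - 25 = 4288 m
gradient = dT/dz * 1000 = 172.6/4288 * 1000 = 40.2519 C/km

40.2519


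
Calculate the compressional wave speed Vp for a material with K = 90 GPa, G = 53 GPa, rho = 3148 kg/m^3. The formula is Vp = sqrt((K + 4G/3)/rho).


First compute the effective modulus:
K + 4G/3 = 90e9 + 4*53e9/3 = 160666666666.67 Pa
Then divide by density:
160666666666.67 / 3148 = 51037695.8916 Pa/(kg/m^3)
Take the square root:
Vp = sqrt(51037695.8916) = 7144.07 m/s

7144.07


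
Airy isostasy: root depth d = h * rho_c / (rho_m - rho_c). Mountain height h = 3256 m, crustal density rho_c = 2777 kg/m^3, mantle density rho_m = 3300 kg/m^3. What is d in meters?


rho_m - rho_c = 3300 - 2777 = 523
d = 3256 * 2777 / 523
= 9041912 / 523
= 17288.55 m

17288.55


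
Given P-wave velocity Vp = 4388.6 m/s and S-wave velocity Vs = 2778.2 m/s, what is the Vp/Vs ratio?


Vp/Vs = 4388.6 / 2778.2
= 1.5797

1.5797


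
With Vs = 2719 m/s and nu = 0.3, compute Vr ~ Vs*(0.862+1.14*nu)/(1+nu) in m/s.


Numerator factor = 0.862 + 1.14*0.3 = 1.204
Denominator = 1 + 0.3 = 1.3
Vr = 2719 * 1.204 / 1.3 = 2518.21 m/s

2518.21


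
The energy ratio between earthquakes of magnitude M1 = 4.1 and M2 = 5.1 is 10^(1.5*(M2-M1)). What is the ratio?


M2 - M1 = 5.1 - 4.1 = 1.0
1.5 * 1.0 = 1.5
ratio = 10^1.5 = 31.62

31.62


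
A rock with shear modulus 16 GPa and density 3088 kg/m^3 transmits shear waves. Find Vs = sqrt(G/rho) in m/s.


Convert G to Pa: G = 16e9 Pa
Compute G/rho = 16e9 / 3088 = 5181347.1503
Vs = sqrt(5181347.1503) = 2276.26 m/s

2276.26


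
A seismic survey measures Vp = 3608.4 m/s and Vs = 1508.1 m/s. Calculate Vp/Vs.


Vp/Vs = 3608.4 / 1508.1
= 2.3927

2.3927


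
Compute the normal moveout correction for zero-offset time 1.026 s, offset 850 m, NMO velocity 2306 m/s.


x/Vnmo = 850/2306 = 0.368604
(x/Vnmo)^2 = 0.135869
t0^2 = 1.052676
sqrt(1.052676 + 0.135869) = 1.090204
dt = 1.090204 - 1.026 = 0.064204

0.064204


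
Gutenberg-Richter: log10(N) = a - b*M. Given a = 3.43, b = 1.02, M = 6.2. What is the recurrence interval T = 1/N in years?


log10(N) = 3.43 - 1.02*6.2 = -2.894
N = 10^-2.894 = 0.001276
T = 1/N = 1/0.001276 = 783.4296 years

783.4296


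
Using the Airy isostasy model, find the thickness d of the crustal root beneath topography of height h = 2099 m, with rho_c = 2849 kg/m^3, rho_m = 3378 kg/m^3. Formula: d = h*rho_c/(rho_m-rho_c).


rho_m - rho_c = 3378 - 2849 = 529
d = 2099 * 2849 / 529
= 5980051 / 529
= 11304.44 m

11304.44


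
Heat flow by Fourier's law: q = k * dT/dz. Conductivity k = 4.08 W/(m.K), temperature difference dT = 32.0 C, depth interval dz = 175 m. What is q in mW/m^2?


q = k * dT / dz * 1000
= 4.08 * 32.0 / 175 * 1000
= 0.746057 * 1000
= 746.0571 mW/m^2

746.0571


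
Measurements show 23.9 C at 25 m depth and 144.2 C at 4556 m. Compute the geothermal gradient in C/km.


dT = 144.2 - 23.9 = 120.3 C
dz = 4556 - 25 = 4531 m
gradient = dT/dz * 1000 = 120.3/4531 * 1000 = 26.5504 C/km

26.5504


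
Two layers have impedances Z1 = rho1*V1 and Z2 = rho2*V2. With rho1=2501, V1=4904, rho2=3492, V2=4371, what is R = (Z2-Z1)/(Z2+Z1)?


Z1 = 2501 * 4904 = 12264904
Z2 = 3492 * 4371 = 15263532
R = (15263532 - 12264904) / (15263532 + 12264904) = 2998628 / 27528436 = 0.1089

0.1089


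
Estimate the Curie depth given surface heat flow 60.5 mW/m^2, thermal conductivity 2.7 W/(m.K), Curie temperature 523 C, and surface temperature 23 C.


T_Curie - T_surf = 523 - 23 = 500 C
Convert q to W/m^2: 60.5 mW/m^2 = 0.0605 W/m^2
d = 500 * 2.7 / 0.0605 = 22314.05 m

22314.05


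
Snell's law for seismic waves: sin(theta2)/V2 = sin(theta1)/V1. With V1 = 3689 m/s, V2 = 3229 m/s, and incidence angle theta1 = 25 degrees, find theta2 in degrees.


sin(theta1) = sin(25 deg) = 0.422618
sin(theta2) = V2/V1 * sin(theta1) = 3229/3689 * 0.422618 = 0.36992
theta2 = arcsin(0.36992) = 21.7107 degrees

21.7107


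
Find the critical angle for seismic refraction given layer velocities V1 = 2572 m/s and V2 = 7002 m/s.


V1/V2 = 2572/7002 = 0.367324
theta_c = arcsin(0.367324) = 21.5507 degrees

21.5507


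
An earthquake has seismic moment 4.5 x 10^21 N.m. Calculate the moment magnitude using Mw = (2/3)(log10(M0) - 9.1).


log10(M0) = log10(4.5 x 10^21) = 21.6532
Mw = 2/3 * (21.6532 - 9.1)
= 2/3 * 12.5532
= 8.37

8.37


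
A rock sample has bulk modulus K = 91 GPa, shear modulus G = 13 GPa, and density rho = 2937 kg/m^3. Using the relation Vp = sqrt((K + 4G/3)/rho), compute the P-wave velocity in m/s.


First compute the effective modulus:
K + 4G/3 = 91e9 + 4*13e9/3 = 108333333333.33 Pa
Then divide by density:
108333333333.33 / 2937 = 36885711.043 Pa/(kg/m^3)
Take the square root:
Vp = sqrt(36885711.043) = 6073.36 m/s

6073.36


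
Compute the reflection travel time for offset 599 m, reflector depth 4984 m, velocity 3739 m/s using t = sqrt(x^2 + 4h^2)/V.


x^2 + 4h^2 = 599^2 + 4*4984^2 = 358801 + 99361024 = 99719825
sqrt(99719825) = 9985.9814
t = 9985.9814 / 3739 = 2.6708 s

2.6708


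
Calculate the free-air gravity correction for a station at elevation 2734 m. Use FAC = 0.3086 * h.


FAC = 0.3086 * h
= 0.3086 * 2734
= 843.7124 mGal

843.7124


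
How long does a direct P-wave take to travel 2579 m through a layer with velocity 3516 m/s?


t = x / V
= 2579 / 3516
= 0.7335 s

0.7335


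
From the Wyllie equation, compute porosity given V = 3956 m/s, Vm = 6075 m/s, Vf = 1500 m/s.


1/V - 1/Vm = 1/3956 - 1/6075 = 8.817e-05
1/Vf - 1/Vm = 1/1500 - 1/6075 = 0.00050206
phi = 8.817e-05 / 0.00050206 = 0.1756

0.1756


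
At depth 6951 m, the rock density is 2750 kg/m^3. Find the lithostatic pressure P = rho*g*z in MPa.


P = rho * g * z / 1e6
= 2750 * 9.81 * 6951 / 1e6
= 187520602.5 / 1e6
= 187.5206 MPa

187.5206


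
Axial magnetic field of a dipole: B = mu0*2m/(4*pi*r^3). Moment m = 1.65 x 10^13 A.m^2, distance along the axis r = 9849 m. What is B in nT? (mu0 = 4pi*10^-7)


m = 1.65 x 10^13 = 16500000000000 A.m^2
2m = 33000000000000 A.m^2
r^3 = 9849^3 = 955380587049
B = (4pi*10^-7) * 33000000000000 / (4*pi * 955380587049) * 1e9
= 41469023.027385 / 12005666534621.77 * 1e9
= 3454.1208 nT

3454.1208


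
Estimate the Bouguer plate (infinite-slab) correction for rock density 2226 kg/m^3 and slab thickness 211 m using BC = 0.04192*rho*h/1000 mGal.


BC = 0.04192 * rho * h / 1000
= 0.04192 * 2226 * 211 / 1000
= 19.6892 mGal

19.6892


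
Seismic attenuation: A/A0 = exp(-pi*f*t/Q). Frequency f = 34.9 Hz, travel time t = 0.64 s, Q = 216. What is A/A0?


pi*f*t/Q = pi*34.9*0.64/216 = 0.324864
A/A0 = exp(-0.324864) = 0.722626

0.722626


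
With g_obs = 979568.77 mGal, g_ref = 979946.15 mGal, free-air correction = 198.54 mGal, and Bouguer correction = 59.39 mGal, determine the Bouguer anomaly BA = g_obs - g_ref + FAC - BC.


BA = g_obs - g_ref + FAC - BC
= 979568.77 - 979946.15 + 198.54 - 59.39
= -238.23 mGal

-238.23


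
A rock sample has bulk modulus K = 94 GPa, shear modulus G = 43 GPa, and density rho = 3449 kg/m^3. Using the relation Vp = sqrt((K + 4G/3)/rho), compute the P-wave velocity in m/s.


First compute the effective modulus:
K + 4G/3 = 94e9 + 4*43e9/3 = 151333333333.33 Pa
Then divide by density:
151333333333.33 / 3449 = 43877452.4017 Pa/(kg/m^3)
Take the square root:
Vp = sqrt(43877452.4017) = 6624.01 m/s

6624.01


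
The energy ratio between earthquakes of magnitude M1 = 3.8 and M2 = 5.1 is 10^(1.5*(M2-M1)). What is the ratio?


M2 - M1 = 5.1 - 3.8 = 1.3
1.5 * 1.3 = 1.95
ratio = 10^1.95 = 89.13

89.13


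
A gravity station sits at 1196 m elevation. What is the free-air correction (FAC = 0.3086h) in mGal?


FAC = 0.3086 * h
= 0.3086 * 1196
= 369.0856 mGal

369.0856


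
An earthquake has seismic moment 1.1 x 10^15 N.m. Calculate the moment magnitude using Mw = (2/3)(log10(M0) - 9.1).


log10(M0) = log10(1.1 x 10^15) = 15.0414
Mw = 2/3 * (15.0414 - 9.1)
= 2/3 * 5.9414
= 3.96

3.96


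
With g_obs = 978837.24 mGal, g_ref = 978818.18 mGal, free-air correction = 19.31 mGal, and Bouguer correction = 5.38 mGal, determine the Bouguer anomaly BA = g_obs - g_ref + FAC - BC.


BA = g_obs - g_ref + FAC - BC
= 978837.24 - 978818.18 + 19.31 - 5.38
= 32.99 mGal

32.99


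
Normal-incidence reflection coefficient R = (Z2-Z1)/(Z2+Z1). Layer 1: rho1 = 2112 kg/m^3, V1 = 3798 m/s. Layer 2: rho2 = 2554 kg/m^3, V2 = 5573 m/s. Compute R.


Z1 = 2112 * 3798 = 8021376
Z2 = 2554 * 5573 = 14233442
R = (14233442 - 8021376) / (14233442 + 8021376) = 6212066 / 22254818 = 0.2791

0.2791


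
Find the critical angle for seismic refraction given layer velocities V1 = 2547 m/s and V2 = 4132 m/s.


V1/V2 = 2547/4132 = 0.616409
theta_c = arcsin(0.616409) = 38.0543 degrees

38.0543


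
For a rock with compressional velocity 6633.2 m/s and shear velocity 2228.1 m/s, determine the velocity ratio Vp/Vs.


Vp/Vs = 6633.2 / 2228.1
= 2.9771

2.9771


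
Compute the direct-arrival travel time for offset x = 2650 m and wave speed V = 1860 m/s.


t = x / V
= 2650 / 1860
= 1.4247 s

1.4247


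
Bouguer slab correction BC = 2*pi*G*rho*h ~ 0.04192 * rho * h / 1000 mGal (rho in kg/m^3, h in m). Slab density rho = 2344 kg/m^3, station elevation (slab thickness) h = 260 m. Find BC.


BC = 0.04192 * rho * h / 1000
= 0.04192 * 2344 * 260 / 1000
= 25.5477 mGal

25.5477


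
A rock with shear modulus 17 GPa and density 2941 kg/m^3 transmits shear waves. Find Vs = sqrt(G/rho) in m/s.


Convert G to Pa: G = 17e9 Pa
Compute G/rho = 17e9 / 2941 = 5780346.8208
Vs = sqrt(5780346.8208) = 2404.24 m/s

2404.24


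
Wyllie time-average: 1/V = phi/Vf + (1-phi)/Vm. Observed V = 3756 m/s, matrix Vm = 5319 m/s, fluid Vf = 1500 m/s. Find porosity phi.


1/V - 1/Vm = 1/3756 - 1/5319 = 7.824e-05
1/Vf - 1/Vm = 1/1500 - 1/5319 = 0.00047866
phi = 7.824e-05 / 0.00047866 = 0.1634

0.1634


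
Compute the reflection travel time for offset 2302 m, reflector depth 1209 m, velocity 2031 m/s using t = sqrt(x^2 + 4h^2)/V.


x^2 + 4h^2 = 2302^2 + 4*1209^2 = 5299204 + 5846724 = 11145928
sqrt(11145928) = 3338.5518
t = 3338.5518 / 2031 = 1.6438 s

1.6438


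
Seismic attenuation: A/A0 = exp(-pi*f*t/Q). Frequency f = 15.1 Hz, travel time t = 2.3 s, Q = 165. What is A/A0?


pi*f*t/Q = pi*15.1*2.3/165 = 0.661258
A/A0 = exp(-0.661258) = 0.516202

0.516202


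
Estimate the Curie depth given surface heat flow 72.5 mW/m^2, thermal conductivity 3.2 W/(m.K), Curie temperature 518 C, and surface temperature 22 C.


T_Curie - T_surf = 518 - 22 = 496 C
Convert q to W/m^2: 72.5 mW/m^2 = 0.0725 W/m^2
d = 496 * 3.2 / 0.0725 = 21892.41 m

21892.41


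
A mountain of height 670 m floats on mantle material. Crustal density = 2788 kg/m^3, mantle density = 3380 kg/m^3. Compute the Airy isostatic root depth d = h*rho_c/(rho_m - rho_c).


rho_m - rho_c = 3380 - 2788 = 592
d = 670 * 2788 / 592
= 1867960 / 592
= 3155.34 m

3155.34


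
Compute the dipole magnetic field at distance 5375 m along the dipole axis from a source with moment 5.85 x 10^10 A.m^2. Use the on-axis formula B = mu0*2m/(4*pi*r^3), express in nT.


m = 5.85 x 10^10 = 58500000000 A.m^2
2m = 117000000000 A.m^2
r^3 = 5375^3 = 155287109375
B = (4pi*10^-7) * 117000000000 / (4*pi * 155287109375) * 1e9
= 147026.536188 / 1951395368038.78 * 1e9
= 75.3443 nT

75.3443


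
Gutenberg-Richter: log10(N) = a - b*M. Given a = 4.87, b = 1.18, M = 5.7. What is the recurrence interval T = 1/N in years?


log10(N) = 4.87 - 1.18*5.7 = -1.856
N = 10^-1.856 = 0.013932
T = 1/N = 1/0.013932 = 71.7794 years

71.7794


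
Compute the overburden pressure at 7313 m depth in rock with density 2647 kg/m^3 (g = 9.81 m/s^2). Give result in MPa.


P = rho * g * z / 1e6
= 2647 * 9.81 * 7313 / 1e6
= 189897182.91 / 1e6
= 189.8972 MPa

189.8972


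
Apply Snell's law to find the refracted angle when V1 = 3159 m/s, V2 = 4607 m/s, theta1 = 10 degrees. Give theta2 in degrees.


sin(theta1) = sin(10 deg) = 0.173648
sin(theta2) = V2/V1 * sin(theta1) = 4607/3159 * 0.173648 = 0.253244
theta2 = arcsin(0.253244) = 14.6695 degrees

14.6695


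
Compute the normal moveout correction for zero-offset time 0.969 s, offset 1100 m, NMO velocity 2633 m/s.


x/Vnmo = 1100/2633 = 0.417774
(x/Vnmo)^2 = 0.174535
t0^2 = 0.938961
sqrt(0.938961 + 0.174535) = 1.055223
dt = 1.055223 - 0.969 = 0.086223

0.086223


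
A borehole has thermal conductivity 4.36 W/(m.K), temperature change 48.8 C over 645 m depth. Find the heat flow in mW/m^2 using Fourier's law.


q = k * dT / dz * 1000
= 4.36 * 48.8 / 645 * 1000
= 0.329873 * 1000
= 329.8729 mW/m^2

329.8729


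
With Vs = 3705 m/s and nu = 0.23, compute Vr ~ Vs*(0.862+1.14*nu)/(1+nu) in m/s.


Numerator factor = 0.862 + 1.14*0.23 = 1.1242
Denominator = 1 + 0.23 = 1.23
Vr = 3705 * 1.1242 / 1.23 = 3386.31 m/s

3386.31


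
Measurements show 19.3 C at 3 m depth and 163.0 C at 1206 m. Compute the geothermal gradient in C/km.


dT = 163.0 - 19.3 = 143.7 C
dz = 1206 - 3 = 1203 m
gradient = dT/dz * 1000 = 143.7/1203 * 1000 = 119.4514 C/km

119.4514


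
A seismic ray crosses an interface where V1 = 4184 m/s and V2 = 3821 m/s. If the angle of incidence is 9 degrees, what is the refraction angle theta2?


sin(theta1) = sin(9 deg) = 0.156434
sin(theta2) = V2/V1 * sin(theta1) = 3821/4184 * 0.156434 = 0.142862
theta2 = arcsin(0.142862) = 8.2135 degrees

8.2135


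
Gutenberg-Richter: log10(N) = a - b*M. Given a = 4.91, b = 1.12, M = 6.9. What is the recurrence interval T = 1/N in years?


log10(N) = 4.91 - 1.12*6.9 = -2.818
N = 10^-2.818 = 0.001521
T = 1/N = 1/0.001521 = 657.6578 years

657.6578


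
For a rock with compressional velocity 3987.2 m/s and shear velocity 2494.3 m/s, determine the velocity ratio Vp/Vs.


Vp/Vs = 3987.2 / 2494.3
= 1.5985

1.5985


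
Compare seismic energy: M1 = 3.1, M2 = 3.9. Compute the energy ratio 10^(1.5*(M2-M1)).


M2 - M1 = 3.9 - 3.1 = 0.8
1.5 * 0.8 = 1.2
ratio = 10^1.2 = 15.85

15.85


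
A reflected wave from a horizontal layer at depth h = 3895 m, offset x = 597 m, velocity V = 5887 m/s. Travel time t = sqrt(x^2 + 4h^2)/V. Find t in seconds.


x^2 + 4h^2 = 597^2 + 4*3895^2 = 356409 + 60684100 = 61040509
sqrt(61040509) = 7812.8426
t = 7812.8426 / 5887 = 1.3271 s

1.3271


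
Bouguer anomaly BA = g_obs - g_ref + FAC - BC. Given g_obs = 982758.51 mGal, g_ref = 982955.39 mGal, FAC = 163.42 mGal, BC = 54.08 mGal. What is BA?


BA = g_obs - g_ref + FAC - BC
= 982758.51 - 982955.39 + 163.42 - 54.08
= -87.54 mGal

-87.54


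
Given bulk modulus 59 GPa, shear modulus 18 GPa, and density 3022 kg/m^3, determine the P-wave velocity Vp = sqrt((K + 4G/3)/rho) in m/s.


First compute the effective modulus:
K + 4G/3 = 59e9 + 4*18e9/3 = 83000000000.0 Pa
Then divide by density:
83000000000.0 / 3022 = 27465254.7981 Pa/(kg/m^3)
Take the square root:
Vp = sqrt(27465254.7981) = 5240.73 m/s

5240.73


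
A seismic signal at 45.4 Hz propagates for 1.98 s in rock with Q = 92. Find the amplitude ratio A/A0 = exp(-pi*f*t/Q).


pi*f*t/Q = pi*45.4*1.98/92 = 3.069609
A/A0 = exp(-3.069609) = 0.046439

0.046439


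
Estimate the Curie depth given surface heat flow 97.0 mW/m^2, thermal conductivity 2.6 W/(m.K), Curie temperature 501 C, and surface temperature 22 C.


T_Curie - T_surf = 501 - 22 = 479 C
Convert q to W/m^2: 97.0 mW/m^2 = 0.097 W/m^2
d = 479 * 2.6 / 0.097 = 12839.18 m

12839.18


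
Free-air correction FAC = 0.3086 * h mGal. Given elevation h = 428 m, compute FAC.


FAC = 0.3086 * h
= 0.3086 * 428
= 132.0808 mGal

132.0808


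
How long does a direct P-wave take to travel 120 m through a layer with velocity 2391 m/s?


t = x / V
= 120 / 2391
= 0.0502 s

0.0502


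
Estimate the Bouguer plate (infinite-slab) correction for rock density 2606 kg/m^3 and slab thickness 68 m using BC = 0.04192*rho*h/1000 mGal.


BC = 0.04192 * rho * h / 1000
= 0.04192 * 2606 * 68 / 1000
= 7.4286 mGal

7.4286


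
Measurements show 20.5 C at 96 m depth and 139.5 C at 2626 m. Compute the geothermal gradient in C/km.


dT = 139.5 - 20.5 = 119.0 C
dz = 2626 - 96 = 2530 m
gradient = dT/dz * 1000 = 119.0/2530 * 1000 = 47.0356 C/km

47.0356


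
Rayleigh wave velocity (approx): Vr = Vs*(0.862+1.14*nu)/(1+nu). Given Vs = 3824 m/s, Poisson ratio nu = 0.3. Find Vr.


Numerator factor = 0.862 + 1.14*0.3 = 1.204
Denominator = 1 + 0.3 = 1.3
Vr = 3824 * 1.204 / 1.3 = 3541.61 m/s

3541.61


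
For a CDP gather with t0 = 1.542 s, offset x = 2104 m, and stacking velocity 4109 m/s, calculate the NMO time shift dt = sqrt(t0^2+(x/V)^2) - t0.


x/Vnmo = 2104/4109 = 0.512047
(x/Vnmo)^2 = 0.262192
t0^2 = 2.377764
sqrt(2.377764 + 0.262192) = 1.624794
dt = 1.624794 - 1.542 = 0.082794

0.082794


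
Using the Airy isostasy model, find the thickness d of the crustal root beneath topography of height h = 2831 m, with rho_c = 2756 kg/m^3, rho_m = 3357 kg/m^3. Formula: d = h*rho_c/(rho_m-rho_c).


rho_m - rho_c = 3357 - 2756 = 601
d = 2831 * 2756 / 601
= 7802236 / 601
= 12982.09 m

12982.09


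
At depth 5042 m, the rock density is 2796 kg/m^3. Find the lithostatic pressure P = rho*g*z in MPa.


P = rho * g * z / 1e6
= 2796 * 9.81 * 5042 / 1e6
= 138295807.92 / 1e6
= 138.2958 MPa

138.2958


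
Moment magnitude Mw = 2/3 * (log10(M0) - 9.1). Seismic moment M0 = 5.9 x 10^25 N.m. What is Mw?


log10(M0) = log10(5.9 x 10^25) = 25.7709
Mw = 2/3 * (25.7709 - 9.1)
= 2/3 * 16.6709
= 11.11

11.11


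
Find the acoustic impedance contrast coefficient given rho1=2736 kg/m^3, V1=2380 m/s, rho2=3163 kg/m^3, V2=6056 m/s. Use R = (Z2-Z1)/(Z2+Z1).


Z1 = 2736 * 2380 = 6511680
Z2 = 3163 * 6056 = 19155128
R = (19155128 - 6511680) / (19155128 + 6511680) = 12643448 / 25666808 = 0.4926

0.4926


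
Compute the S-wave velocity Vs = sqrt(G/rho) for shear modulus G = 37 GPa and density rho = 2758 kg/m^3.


Convert G to Pa: G = 37e9 Pa
Compute G/rho = 37e9 / 2758 = 13415518.4917
Vs = sqrt(13415518.4917) = 3662.72 m/s

3662.72


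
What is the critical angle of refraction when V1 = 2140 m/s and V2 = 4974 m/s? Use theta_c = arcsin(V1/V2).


V1/V2 = 2140/4974 = 0.430237
theta_c = arcsin(0.430237) = 25.4826 degrees

25.4826


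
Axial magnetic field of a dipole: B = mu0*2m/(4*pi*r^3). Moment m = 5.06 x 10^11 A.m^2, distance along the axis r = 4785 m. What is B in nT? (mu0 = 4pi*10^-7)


m = 5.06 x 10^11 = 506000000000 A.m^2
2m = 1012000000000 A.m^2
r^3 = 4785^3 = 109558436625
B = (4pi*10^-7) * 1012000000000 / (4*pi * 109558436625) * 1e9
= 1271716.706173 / 1376751918559.53 * 1e9
= 923.708 nT

923.708


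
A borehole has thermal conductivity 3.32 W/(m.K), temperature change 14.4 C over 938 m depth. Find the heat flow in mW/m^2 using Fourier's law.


q = k * dT / dz * 1000
= 3.32 * 14.4 / 938 * 1000
= 0.050968 * 1000
= 50.968 mW/m^2

50.968


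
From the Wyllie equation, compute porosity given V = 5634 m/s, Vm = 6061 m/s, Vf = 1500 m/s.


1/V - 1/Vm = 1/5634 - 1/6061 = 1.25e-05
1/Vf - 1/Vm = 1/1500 - 1/6061 = 0.00050168
phi = 1.25e-05 / 0.00050168 = 0.0249

0.0249


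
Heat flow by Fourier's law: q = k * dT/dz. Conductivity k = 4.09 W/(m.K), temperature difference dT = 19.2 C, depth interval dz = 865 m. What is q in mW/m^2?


q = k * dT / dz * 1000
= 4.09 * 19.2 / 865 * 1000
= 0.090784 * 1000
= 90.7838 mW/m^2

90.7838


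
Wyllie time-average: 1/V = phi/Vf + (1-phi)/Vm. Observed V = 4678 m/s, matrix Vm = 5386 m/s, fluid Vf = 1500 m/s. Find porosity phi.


1/V - 1/Vm = 1/4678 - 1/5386 = 2.81e-05
1/Vf - 1/Vm = 1/1500 - 1/5386 = 0.000481
phi = 2.81e-05 / 0.000481 = 0.0584

0.0584


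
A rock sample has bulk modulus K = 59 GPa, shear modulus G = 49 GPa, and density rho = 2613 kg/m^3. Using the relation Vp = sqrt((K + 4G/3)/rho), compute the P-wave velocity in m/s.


First compute the effective modulus:
K + 4G/3 = 59e9 + 4*49e9/3 = 124333333333.33 Pa
Then divide by density:
124333333333.33 / 2613 = 47582599.8214 Pa/(kg/m^3)
Take the square root:
Vp = sqrt(47582599.8214) = 6898.01 m/s

6898.01


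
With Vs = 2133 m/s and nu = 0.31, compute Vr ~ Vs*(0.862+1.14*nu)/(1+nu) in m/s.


Numerator factor = 0.862 + 1.14*0.31 = 1.2154
Denominator = 1 + 0.31 = 1.31
Vr = 2133 * 1.2154 / 1.31 = 1978.97 m/s

1978.97


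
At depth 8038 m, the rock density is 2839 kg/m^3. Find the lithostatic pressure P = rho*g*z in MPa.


P = rho * g * z / 1e6
= 2839 * 9.81 * 8038 / 1e6
= 223863042.42 / 1e6
= 223.863 MPa

223.863


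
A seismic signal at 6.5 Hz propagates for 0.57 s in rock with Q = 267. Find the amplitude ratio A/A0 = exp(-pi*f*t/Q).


pi*f*t/Q = pi*6.5*0.57/267 = 0.043594
A/A0 = exp(-0.043594) = 0.957343

0.957343


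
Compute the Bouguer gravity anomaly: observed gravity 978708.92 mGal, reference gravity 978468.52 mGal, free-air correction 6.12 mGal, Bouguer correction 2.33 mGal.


BA = g_obs - g_ref + FAC - BC
= 978708.92 - 978468.52 + 6.12 - 2.33
= 244.19 mGal

244.19


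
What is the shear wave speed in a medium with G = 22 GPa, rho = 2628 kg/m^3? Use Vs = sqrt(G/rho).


Convert G to Pa: G = 22e9 Pa
Compute G/rho = 22e9 / 2628 = 8371385.0837
Vs = sqrt(8371385.0837) = 2893.33 m/s

2893.33


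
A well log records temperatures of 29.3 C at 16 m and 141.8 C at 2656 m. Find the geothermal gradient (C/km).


dT = 141.8 - 29.3 = 112.5 C
dz = 2656 - 16 = 2640 m
gradient = dT/dz * 1000 = 112.5/2640 * 1000 = 42.6136 C/km

42.6136


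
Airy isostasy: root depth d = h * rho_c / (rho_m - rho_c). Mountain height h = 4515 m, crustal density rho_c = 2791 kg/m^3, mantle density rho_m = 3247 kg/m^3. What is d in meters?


rho_m - rho_c = 3247 - 2791 = 456
d = 4515 * 2791 / 456
= 12601365 / 456
= 27634.57 m

27634.57


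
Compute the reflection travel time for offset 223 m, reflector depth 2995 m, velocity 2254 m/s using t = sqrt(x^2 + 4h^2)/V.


x^2 + 4h^2 = 223^2 + 4*2995^2 = 49729 + 35880100 = 35929829
sqrt(35929829) = 5994.1496
t = 5994.1496 / 2254 = 2.6593 s

2.6593


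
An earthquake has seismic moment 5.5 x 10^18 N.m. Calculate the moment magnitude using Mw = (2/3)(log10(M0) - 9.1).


log10(M0) = log10(5.5 x 10^18) = 18.7404
Mw = 2/3 * (18.7404 - 9.1)
= 2/3 * 9.6404
= 6.43

6.43


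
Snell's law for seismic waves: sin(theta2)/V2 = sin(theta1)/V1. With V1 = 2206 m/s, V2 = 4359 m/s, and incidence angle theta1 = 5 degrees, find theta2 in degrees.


sin(theta1) = sin(5 deg) = 0.087156
sin(theta2) = V2/V1 * sin(theta1) = 4359/2206 * 0.087156 = 0.172218
theta2 = arcsin(0.172218) = 9.9168 degrees

9.9168


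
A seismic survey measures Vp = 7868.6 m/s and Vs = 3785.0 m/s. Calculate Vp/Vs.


Vp/Vs = 7868.6 / 3785.0
= 2.0789

2.0789


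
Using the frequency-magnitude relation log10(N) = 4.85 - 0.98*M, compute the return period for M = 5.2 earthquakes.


log10(N) = 4.85 - 0.98*5.2 = -0.246
N = 10^-0.246 = 0.567545
T = 1/N = 1/0.567545 = 1.762 years

1.762


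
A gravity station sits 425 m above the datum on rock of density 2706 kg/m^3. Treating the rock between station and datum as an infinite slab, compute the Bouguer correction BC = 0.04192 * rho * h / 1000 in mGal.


BC = 0.04192 * rho * h / 1000
= 0.04192 * 2706 * 425 / 1000
= 48.2101 mGal

48.2101


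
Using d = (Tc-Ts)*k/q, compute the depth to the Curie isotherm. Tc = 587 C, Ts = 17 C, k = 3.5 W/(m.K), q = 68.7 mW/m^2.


T_Curie - T_surf = 587 - 17 = 570 C
Convert q to W/m^2: 68.7 mW/m^2 = 0.0687 W/m^2
d = 570 * 3.5 / 0.0687 = 29039.3 m

29039.3


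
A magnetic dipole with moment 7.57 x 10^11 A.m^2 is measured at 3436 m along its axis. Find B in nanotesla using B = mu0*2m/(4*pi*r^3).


m = 7.57 x 10^11 = 757000000000 A.m^2
2m = 1514000000000 A.m^2
r^3 = 3436^3 = 40565745856
B = (4pi*10^-7) * 1514000000000 / (4*pi * 40565745856) * 1e9
= 1902548.511014 / 509764196674.4 * 1e9
= 3732.2129 nT

3732.2129


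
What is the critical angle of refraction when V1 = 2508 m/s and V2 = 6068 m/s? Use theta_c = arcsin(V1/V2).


V1/V2 = 2508/6068 = 0.413316
theta_c = arcsin(0.413316) = 24.4133 degrees

24.4133


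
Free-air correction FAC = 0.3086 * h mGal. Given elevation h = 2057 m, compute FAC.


FAC = 0.3086 * h
= 0.3086 * 2057
= 634.7902 mGal

634.7902


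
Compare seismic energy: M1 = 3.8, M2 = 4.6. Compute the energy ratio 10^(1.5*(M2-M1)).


M2 - M1 = 4.6 - 3.8 = 0.8
1.5 * 0.8 = 1.2
ratio = 10^1.2 = 15.85

15.85


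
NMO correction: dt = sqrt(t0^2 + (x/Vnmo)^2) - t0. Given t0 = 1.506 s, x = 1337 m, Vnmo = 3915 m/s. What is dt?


x/Vnmo = 1337/3915 = 0.341507
(x/Vnmo)^2 = 0.116627
t0^2 = 2.268036
sqrt(2.268036 + 0.116627) = 1.544235
dt = 1.544235 - 1.506 = 0.038235

0.038235


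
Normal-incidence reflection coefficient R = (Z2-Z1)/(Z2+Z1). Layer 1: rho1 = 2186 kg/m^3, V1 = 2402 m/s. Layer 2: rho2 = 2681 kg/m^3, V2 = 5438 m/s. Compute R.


Z1 = 2186 * 2402 = 5250772
Z2 = 2681 * 5438 = 14579278
R = (14579278 - 5250772) / (14579278 + 5250772) = 9328506 / 19830050 = 0.4704

0.4704


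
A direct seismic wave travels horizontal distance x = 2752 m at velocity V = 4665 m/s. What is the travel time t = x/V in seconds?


t = x / V
= 2752 / 4665
= 0.5899 s

0.5899


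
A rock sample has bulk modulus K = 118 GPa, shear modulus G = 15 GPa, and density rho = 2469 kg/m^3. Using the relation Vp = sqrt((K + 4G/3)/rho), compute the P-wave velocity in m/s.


First compute the effective modulus:
K + 4G/3 = 118e9 + 4*15e9/3 = 138000000000.0 Pa
Then divide by density:
138000000000.0 / 2469 = 55893074.1191 Pa/(kg/m^3)
Take the square root:
Vp = sqrt(55893074.1191) = 7476.17 m/s

7476.17


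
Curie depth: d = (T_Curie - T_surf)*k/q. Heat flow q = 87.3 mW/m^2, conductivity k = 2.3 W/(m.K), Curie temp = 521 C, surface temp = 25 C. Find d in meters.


T_Curie - T_surf = 521 - 25 = 496 C
Convert q to W/m^2: 87.3 mW/m^2 = 0.0873 W/m^2
d = 496 * 2.3 / 0.0873 = 13067.58 m

13067.58


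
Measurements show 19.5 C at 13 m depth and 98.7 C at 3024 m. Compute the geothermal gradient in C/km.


dT = 98.7 - 19.5 = 79.2 C
dz = 3024 - 13 = 3011 m
gradient = dT/dz * 1000 = 79.2/3011 * 1000 = 26.3036 C/km

26.3036


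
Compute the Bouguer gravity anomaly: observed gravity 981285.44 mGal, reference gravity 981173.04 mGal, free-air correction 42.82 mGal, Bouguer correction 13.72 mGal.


BA = g_obs - g_ref + FAC - BC
= 981285.44 - 981173.04 + 42.82 - 13.72
= 141.5 mGal

141.5


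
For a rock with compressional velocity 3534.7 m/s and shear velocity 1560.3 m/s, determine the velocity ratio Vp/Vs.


Vp/Vs = 3534.7 / 1560.3
= 2.2654

2.2654


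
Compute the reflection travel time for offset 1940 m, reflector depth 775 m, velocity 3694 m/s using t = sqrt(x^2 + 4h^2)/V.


x^2 + 4h^2 = 1940^2 + 4*775^2 = 3763600 + 2402500 = 6166100
sqrt(6166100) = 2483.1633
t = 2483.1633 / 3694 = 0.6722 s

0.6722


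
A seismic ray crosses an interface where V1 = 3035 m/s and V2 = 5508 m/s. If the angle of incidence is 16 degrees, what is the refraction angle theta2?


sin(theta1) = sin(16 deg) = 0.275637
sin(theta2) = V2/V1 * sin(theta1) = 5508/3035 * 0.275637 = 0.500234
theta2 = arcsin(0.500234) = 30.0155 degrees

30.0155


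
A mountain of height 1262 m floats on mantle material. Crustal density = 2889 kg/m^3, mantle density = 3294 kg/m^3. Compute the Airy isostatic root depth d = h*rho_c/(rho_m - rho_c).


rho_m - rho_c = 3294 - 2889 = 405
d = 1262 * 2889 / 405
= 3645918 / 405
= 9002.27 m

9002.27


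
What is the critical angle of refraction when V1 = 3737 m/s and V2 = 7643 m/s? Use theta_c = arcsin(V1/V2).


V1/V2 = 3737/7643 = 0.488944
theta_c = arcsin(0.488944) = 29.2712 degrees

29.2712


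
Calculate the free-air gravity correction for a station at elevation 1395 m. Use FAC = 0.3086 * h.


FAC = 0.3086 * h
= 0.3086 * 1395
= 430.497 mGal

430.497


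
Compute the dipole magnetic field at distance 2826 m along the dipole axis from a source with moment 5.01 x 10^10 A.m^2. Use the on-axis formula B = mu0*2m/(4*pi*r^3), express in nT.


m = 5.01 x 10^10 = 50100000000 A.m^2
2m = 100200000000 A.m^2
r^3 = 2826^3 = 22569215976
B = (4pi*10^-7) * 100200000000 / (4*pi * 22569215976) * 1e9
= 125915.033556 / 283613132429.93 * 1e9
= 443.9676 nT

443.9676


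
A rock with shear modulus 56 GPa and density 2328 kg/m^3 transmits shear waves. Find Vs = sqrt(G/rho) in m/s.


Convert G to Pa: G = 56e9 Pa
Compute G/rho = 56e9 / 2328 = 24054982.8179
Vs = sqrt(24054982.8179) = 4904.59 m/s

4904.59


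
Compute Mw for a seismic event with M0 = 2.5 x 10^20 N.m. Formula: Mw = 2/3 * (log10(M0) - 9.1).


log10(M0) = log10(2.5 x 10^20) = 20.3979
Mw = 2/3 * (20.3979 - 9.1)
= 2/3 * 11.2979
= 7.53

7.53


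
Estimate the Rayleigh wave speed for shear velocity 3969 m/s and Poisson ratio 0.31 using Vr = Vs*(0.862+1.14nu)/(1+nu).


Numerator factor = 0.862 + 1.14*0.31 = 1.2154
Denominator = 1 + 0.31 = 1.31
Vr = 3969 * 1.2154 / 1.31 = 3682.38 m/s

3682.38


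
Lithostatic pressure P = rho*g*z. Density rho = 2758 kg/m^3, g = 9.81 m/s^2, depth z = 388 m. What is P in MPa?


P = rho * g * z / 1e6
= 2758 * 9.81 * 388 / 1e6
= 10497720.24 / 1e6
= 10.4977 MPa

10.4977


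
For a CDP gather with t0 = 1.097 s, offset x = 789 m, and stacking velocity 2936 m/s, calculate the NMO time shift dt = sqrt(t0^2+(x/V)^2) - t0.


x/Vnmo = 789/2936 = 0.268733
(x/Vnmo)^2 = 0.072217
t0^2 = 1.203409
sqrt(1.203409 + 0.072217) = 1.129436
dt = 1.129436 - 1.097 = 0.032436

0.032436


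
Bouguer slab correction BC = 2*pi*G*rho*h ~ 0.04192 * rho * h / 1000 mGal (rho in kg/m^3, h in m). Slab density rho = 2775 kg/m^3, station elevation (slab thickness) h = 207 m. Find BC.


BC = 0.04192 * rho * h / 1000
= 0.04192 * 2775 * 207 / 1000
= 24.0799 mGal

24.0799


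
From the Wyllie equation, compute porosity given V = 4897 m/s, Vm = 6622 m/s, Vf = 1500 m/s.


1/V - 1/Vm = 1/4897 - 1/6622 = 5.319e-05
1/Vf - 1/Vm = 1/1500 - 1/6622 = 0.00051565
phi = 5.319e-05 / 0.00051565 = 0.1032

0.1032


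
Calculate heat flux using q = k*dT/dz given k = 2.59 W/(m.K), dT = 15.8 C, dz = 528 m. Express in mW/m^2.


q = k * dT / dz * 1000
= 2.59 * 15.8 / 528 * 1000
= 0.077504 * 1000
= 77.5038 mW/m^2

77.5038


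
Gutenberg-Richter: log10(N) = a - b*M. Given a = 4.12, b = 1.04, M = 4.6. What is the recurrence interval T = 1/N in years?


log10(N) = 4.12 - 1.04*4.6 = -0.664
N = 10^-0.664 = 0.21677
T = 1/N = 1/0.21677 = 4.6132 years

4.6132


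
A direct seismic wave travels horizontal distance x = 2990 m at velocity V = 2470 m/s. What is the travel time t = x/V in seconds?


t = x / V
= 2990 / 2470
= 1.2105 s

1.2105


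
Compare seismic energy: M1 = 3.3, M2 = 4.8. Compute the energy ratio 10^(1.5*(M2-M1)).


M2 - M1 = 4.8 - 3.3 = 1.5
1.5 * 1.5 = 2.25
ratio = 10^2.25 = 177.83

177.83


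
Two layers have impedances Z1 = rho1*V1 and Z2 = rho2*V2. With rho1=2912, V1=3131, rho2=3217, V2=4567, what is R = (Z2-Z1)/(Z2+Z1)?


Z1 = 2912 * 3131 = 9117472
Z2 = 3217 * 4567 = 14692039
R = (14692039 - 9117472) / (14692039 + 9117472) = 5574567 / 23809511 = 0.2341

0.2341


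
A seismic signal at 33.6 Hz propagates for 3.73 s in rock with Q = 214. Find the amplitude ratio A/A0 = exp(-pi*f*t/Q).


pi*f*t/Q = pi*33.6*3.73/214 = 1.839858
A/A0 = exp(-1.839858) = 0.15884

0.15884


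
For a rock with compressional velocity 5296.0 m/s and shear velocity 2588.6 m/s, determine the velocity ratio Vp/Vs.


Vp/Vs = 5296.0 / 2588.6
= 2.0459

2.0459


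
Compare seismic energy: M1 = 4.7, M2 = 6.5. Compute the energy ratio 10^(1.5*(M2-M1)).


M2 - M1 = 6.5 - 4.7 = 1.8
1.5 * 1.8 = 2.7
ratio = 10^2.7 = 501.19

501.19


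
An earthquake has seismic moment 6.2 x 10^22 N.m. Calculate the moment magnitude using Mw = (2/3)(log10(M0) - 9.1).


log10(M0) = log10(6.2 x 10^22) = 22.7924
Mw = 2/3 * (22.7924 - 9.1)
= 2/3 * 13.6924
= 9.13

9.13


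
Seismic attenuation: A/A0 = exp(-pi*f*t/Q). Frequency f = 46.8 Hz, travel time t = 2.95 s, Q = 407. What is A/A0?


pi*f*t/Q = pi*46.8*2.95/407 = 1.065671
A/A0 = exp(-1.065671) = 0.344496

0.344496


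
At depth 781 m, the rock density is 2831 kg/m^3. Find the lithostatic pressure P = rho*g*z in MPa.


P = rho * g * z / 1e6
= 2831 * 9.81 * 781 / 1e6
= 21690017.91 / 1e6
= 21.69 MPa

21.69


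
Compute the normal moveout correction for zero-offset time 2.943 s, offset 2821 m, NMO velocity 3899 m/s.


x/Vnmo = 2821/3899 = 0.723519
(x/Vnmo)^2 = 0.52348
t0^2 = 8.661249
sqrt(8.661249 + 0.52348) = 3.030632
dt = 3.030632 - 2.943 = 0.087632

0.087632


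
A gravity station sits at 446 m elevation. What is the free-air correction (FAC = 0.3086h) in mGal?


FAC = 0.3086 * h
= 0.3086 * 446
= 137.6356 mGal

137.6356


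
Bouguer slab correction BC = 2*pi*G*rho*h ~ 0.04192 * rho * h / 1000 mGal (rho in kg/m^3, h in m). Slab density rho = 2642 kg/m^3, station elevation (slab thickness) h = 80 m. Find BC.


BC = 0.04192 * rho * h / 1000
= 0.04192 * 2642 * 80 / 1000
= 8.8602 mGal

8.8602


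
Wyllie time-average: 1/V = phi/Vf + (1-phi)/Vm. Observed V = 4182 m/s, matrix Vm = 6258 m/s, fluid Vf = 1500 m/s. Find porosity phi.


1/V - 1/Vm = 1/4182 - 1/6258 = 7.932e-05
1/Vf - 1/Vm = 1/1500 - 1/6258 = 0.00050687
phi = 7.932e-05 / 0.00050687 = 0.1565

0.1565


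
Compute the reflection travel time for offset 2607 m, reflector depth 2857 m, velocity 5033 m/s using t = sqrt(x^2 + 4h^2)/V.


x^2 + 4h^2 = 2607^2 + 4*2857^2 = 6796449 + 32649796 = 39446245
sqrt(39446245) = 6280.6246
t = 6280.6246 / 5033 = 1.2479 s

1.2479


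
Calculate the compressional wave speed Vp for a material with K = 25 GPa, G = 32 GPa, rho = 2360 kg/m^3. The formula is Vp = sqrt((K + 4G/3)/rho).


First compute the effective modulus:
K + 4G/3 = 25e9 + 4*32e9/3 = 67666666666.67 Pa
Then divide by density:
67666666666.67 / 2360 = 28672316.3842 Pa/(kg/m^3)
Take the square root:
Vp = sqrt(28672316.3842) = 5354.65 m/s

5354.65


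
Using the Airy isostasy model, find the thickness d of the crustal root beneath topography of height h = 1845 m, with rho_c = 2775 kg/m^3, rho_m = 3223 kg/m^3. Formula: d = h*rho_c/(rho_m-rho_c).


rho_m - rho_c = 3223 - 2775 = 448
d = 1845 * 2775 / 448
= 5119875 / 448
= 11428.29 m

11428.29


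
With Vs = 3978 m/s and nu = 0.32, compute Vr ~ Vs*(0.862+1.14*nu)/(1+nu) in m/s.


Numerator factor = 0.862 + 1.14*0.32 = 1.2268
Denominator = 1 + 0.32 = 1.32
Vr = 3978 * 1.2268 / 1.32 = 3697.13 m/s

3697.13


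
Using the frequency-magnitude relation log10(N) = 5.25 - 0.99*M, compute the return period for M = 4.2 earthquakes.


log10(N) = 5.25 - 0.99*4.2 = 1.092
N = 10^1.092 = 12.359474
T = 1/N = 1/12.359474 = 0.0809 years

0.0809


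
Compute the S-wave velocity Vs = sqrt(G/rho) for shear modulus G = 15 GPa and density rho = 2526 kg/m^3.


Convert G to Pa: G = 15e9 Pa
Compute G/rho = 15e9 / 2526 = 5938242.2803
Vs = sqrt(5938242.2803) = 2436.85 m/s

2436.85


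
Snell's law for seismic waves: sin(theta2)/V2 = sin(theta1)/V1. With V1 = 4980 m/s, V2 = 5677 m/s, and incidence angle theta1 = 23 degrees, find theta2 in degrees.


sin(theta1) = sin(23 deg) = 0.390731
sin(theta2) = V2/V1 * sin(theta1) = 5677/4980 * 0.390731 = 0.445418
theta2 = arcsin(0.445418) = 26.4501 degrees

26.4501
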